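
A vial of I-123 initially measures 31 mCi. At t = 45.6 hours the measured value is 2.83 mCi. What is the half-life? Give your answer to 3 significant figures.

A/A₀ = 2.83/31 ≈ 0.09129.
n = log₂(10.954) ≈ 3.4534 half-lives elapsed in 45.6 hours.
t½ = 45.6/3.4534 ≈ 13.204 hours.

13.2 hours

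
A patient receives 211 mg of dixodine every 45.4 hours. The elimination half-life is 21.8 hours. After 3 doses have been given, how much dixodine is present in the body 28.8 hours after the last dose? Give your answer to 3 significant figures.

The 3 doses were given 119.6, 74.2, 28.8 hours ago.
Total = 211·(1/2)^(119.6/21.8) + 211·(1/2)^(74.2/21.8) + 211·(1/2)^(28.8/21.8)
      = 4.7072 + 19.938 + 84.448 ≈ 109.09 mg.

109 mg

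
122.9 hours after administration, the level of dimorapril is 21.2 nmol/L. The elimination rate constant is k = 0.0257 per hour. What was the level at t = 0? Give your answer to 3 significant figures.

t½ = ln 2 / k = 0.69315 / 0.0257 ≈ 26.971 hours.
Number of half-lives elapsed: n = 122.9/26.971 ≈ 4.5568.
A₀ = A × 2^n = 21.2 × 2^4.5568 = 21.2 × 23.536 ≈ 498.96 nmol/L.

499 nmol/L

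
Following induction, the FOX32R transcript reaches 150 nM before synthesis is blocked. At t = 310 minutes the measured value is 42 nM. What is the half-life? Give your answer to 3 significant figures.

169 minutes

A/A₀ = 42/150 ≈ 0.28.
n = log₂(3.5714) ≈ 1.8365 half-lives elapsed in 310 minutes.
t½ = 310/1.8365 ≈ 168.8 minutes.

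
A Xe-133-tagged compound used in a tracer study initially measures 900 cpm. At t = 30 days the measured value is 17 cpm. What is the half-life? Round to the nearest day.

5 days

A/A₀ = 17/900 ≈ 0.018889.
n = log₂(52.941) ≈ 5.7263 half-lives elapsed in 30 days.
t½ = 30/5.7263 ≈ 5.239 days.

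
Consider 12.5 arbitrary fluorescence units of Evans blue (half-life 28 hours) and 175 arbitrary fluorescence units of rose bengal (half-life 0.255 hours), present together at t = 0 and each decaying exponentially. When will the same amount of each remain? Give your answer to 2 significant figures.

0.98 hours

Set 12.5·(1/2)^(t/28) = 175·(1/2)^(t/0.255).
Taking log₂: log₂(12.5/175) = t·(1/28 − 1/0.255).
log₂(0.071429) = -3.8074; 1/28 − 1/0.255 = -3.8859.
t = -3.8074 / -3.8859 ≈ 0.9798 hours.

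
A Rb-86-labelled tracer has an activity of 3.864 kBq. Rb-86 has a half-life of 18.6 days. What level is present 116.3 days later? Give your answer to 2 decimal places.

0.05 kBq

Number of half-lives: n = 116.3/18.6 ≈ 6.2527.
Remaining = 3.864 × (1/2)^6.2527 = 3.864 × 0.013115 ≈ 0.050675 kBq.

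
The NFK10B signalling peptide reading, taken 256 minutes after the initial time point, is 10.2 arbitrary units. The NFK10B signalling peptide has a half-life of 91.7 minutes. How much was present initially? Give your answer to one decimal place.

70.6 arbitrary units

Number of half-lives elapsed: n = 256/91.7 ≈ 2.7917.
A₀ = A × 2^n = 10.2 × 2^2.7917 = 10.2 × 6.9245 ≈ 70.63 arbitrary units.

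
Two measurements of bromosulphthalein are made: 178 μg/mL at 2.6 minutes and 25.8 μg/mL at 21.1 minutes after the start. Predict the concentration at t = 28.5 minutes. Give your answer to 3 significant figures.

Over Δt = 21.1 − 2.6 = 18.5 minutes, the level fell by a factor of 178/25.8 ≈ 6.8992.
n = log₂(6.8992) ≈ 2.7864 half-lives, so t½ = 18.5/2.7864 ≈ 6.6393 minutes.
From t = 21.1 to t = 28.5: 25.8 × (1/2)^((28.5−21.1)/6.6393) ≈ 11.915 μg/mL.

11.9 μg/mL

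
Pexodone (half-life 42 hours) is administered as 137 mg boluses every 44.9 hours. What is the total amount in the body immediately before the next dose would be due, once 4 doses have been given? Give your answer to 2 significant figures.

The 4 doses were given 179.6, 134.7, 89.8, 44.9 hours ago.
Total = 137·(1/2)^(179.6/42) + 137·(1/2)^(134.7/42) + 137·(1/2)^(89.8/42) + 137·(1/2)^(44.9/42)
      = 7.0706 + 14.835 + 31.124 + 65.299 ≈ 118.33 mg.

120 mg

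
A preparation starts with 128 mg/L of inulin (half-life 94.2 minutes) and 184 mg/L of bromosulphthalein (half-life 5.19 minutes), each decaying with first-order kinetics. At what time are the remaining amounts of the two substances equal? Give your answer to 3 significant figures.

2.88 minutes

Set 128·(1/2)^(t/94.2) = 184·(1/2)^(t/5.19).
Taking log₂: log₂(128/184) = t·(1/94.2 − 1/5.19).
log₂(0.69565) = -0.52356; 1/94.2 − 1/5.19 = -0.18206.
t = -0.52356 / -0.18206 ≈ 2.8757 minutes.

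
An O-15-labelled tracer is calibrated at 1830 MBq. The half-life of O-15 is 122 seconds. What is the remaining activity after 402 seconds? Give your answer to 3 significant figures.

186 MBq

Number of half-lives: n = 402/122 ≈ 3.2951.
Remaining = 1830 × (1/2)^3.2951 = 1830 × 0.10188 ≈ 186.44 MBq.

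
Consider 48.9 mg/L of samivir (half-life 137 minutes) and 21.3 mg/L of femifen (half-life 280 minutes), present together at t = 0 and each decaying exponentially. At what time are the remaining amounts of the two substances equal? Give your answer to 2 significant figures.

Set 48.9·(1/2)^(t/137) = 21.3·(1/2)^(t/280).
Taking log₂: log₂(48.9/21.3) = t·(1/137 − 1/280).
log₂(2.2958) = 1.199; 1/137 − 1/280 = 0.0037278.
t = 1.199 / 0.0037278 ≈ 321.63 minutes.

320 minutes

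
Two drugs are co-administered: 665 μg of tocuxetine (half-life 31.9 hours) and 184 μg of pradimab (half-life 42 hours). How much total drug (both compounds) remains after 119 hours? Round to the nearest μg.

tocuxetine: 665 × (1/2)^(119/31.9) = 665 × (1/2)^3.7304 ≈ 50.102 μg.
pradimab: 184 × (1/2)^(119/42) = 184 × (1/2)^2.8333 ≈ 25.817 μg.
Total = 50.102 + 25.817 ≈ 75.919 μg.

76 μg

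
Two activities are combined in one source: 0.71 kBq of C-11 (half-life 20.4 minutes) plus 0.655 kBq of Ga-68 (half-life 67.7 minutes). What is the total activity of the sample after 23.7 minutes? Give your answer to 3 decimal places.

0.831 kBq

C-11: 0.71 × (1/2)^(23.7/20.4) = 0.71 × (1/2)^1.1618 ≈ 0.31735 kBq.
Ga-68: 0.655 × (1/2)^(23.7/67.7) = 0.655 × (1/2)^0.35007 ≈ 0.51388 kBq.
Total = 0.31735 + 0.51388 ≈ 0.83122 kBq.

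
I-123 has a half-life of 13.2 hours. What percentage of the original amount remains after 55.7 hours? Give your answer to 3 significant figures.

5.37%

n = 55.7/13.2 ≈ 4.2197 half-lives.
Fraction remaining = (1/2)^4.2197 ≈ 0.053672, i.e. 5.3672%.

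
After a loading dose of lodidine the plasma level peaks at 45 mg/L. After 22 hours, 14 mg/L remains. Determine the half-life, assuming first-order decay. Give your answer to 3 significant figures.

A/A₀ = 14/45 ≈ 0.31111.
n = log₂(3.2143) ≈ 1.6845 half-lives elapsed in 22 hours.
t½ = 22/1.6845 ≈ 13.06 hours.

13.1 hours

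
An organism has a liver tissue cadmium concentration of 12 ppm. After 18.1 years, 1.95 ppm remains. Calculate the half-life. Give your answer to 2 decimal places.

6.90 years

A/A₀ = 1.95/12 ≈ 0.1625.
n = log₂(6.1538) ≈ 2.6215 half-lives elapsed in 18.1 years.
t½ = 18.1/2.6215 ≈ 6.9045 years.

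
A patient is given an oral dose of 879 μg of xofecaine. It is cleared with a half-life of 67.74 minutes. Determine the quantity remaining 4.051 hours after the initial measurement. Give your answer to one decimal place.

Convert the elapsed time: 4.051 hours = 243.06 minutes.
Number of half-lives: n = 243.06/67.74 ≈ 3.5881.
Remaining = 879 × (1/2)^3.5881 = 879 × 0.083151 ≈ 73.089 μg.

73.1 μg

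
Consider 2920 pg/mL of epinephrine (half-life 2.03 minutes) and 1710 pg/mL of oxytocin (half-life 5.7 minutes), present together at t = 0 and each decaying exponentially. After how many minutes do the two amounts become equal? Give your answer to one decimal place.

Set 2920·(1/2)^(t/2.03) = 1710·(1/2)^(t/5.7).
Taking log₂: log₂(2920/1710) = t·(1/2.03 − 1/5.7).
log₂(1.7076) = 0.77197; 1/2.03 − 1/5.7 = 0.31717.
t = 0.77197 / 0.31717 ≈ 2.4339 minutes.

2.4 minutes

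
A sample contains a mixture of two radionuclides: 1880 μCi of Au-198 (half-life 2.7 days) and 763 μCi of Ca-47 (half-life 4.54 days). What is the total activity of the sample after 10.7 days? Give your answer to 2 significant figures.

270 μCi

Au-198: 1880 × (1/2)^(10.7/2.7) = 1880 × (1/2)^3.963 ≈ 120.56 μCi.
Ca-47: 763 × (1/2)^(10.7/4.54) = 763 × (1/2)^2.3568 ≈ 148.95 μCi.
Total = 120.56 + 148.95 ≈ 269.51 μCi.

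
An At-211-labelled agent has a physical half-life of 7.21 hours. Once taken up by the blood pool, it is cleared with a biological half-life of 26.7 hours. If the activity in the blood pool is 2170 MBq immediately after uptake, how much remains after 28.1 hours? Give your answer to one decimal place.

70.2 MBq

1/t_eff = 1/t_phys + 1/t_biol = 1/7.21 + 1/26.7 = 0.17615 per hour.
t_eff = 7.21 × 26.7 / (7.21 + 26.7) ≈ 5.677 hours.
Remaining = 2170 × (1/2)^(28.1/5.677) = 2170 × (1/2)^4.9498 ≈ 70.214 MBq.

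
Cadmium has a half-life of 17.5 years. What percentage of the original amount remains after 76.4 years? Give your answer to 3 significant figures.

4.85%

n = 76.4/17.5 ≈ 4.3657 half-lives.
Fraction remaining = (1/2)^4.3657 ≈ 0.048505, i.e. 4.8505%.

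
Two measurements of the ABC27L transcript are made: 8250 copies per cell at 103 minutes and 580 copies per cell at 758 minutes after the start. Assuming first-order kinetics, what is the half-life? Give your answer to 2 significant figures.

170 minutes

Over Δt = 758 − 103 = 655 minutes, the level fell by a factor of 8250/580 ≈ 14.224.
n = log₂(14.224) ≈ 3.8303 half-lives, so t½ = 655/3.8303 ≈ 171.01 minutes.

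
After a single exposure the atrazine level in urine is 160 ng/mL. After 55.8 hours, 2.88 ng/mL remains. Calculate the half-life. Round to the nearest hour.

10 hours

A/A₀ = 2.88/160 ≈ 0.018.
n = log₂(55.556) ≈ 5.7959 half-lives elapsed in 55.8 hours.
t½ = 55.8/5.7959 ≈ 9.6276 hours.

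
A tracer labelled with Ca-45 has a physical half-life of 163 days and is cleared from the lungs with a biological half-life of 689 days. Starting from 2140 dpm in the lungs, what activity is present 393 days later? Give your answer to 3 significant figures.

1/t_eff = 1/t_phys + 1/t_biol = 1/163 + 1/689 = 0.0075863 per day.
t_eff = 163 × 689 / (163 + 689) ≈ 131.82 days.
Remaining = 2140 × (1/2)^(393/131.82) = 2140 × (1/2)^2.9814 ≈ 270.96 dpm.

271 dpm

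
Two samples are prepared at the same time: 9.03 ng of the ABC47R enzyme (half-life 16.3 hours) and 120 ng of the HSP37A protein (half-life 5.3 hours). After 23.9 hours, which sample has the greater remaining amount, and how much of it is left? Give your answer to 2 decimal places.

HSP37A protein, 5.27 ng

ABC47R enzyme: 9.03 × (1/2)^1.4663 ≈ 3.2681 ng.
HSP37A protein: 120 × (1/2)^4.5094 ≈ 5.2687 ng.
HSP37A protein has more remaining, at ≈ 5.2687 ng.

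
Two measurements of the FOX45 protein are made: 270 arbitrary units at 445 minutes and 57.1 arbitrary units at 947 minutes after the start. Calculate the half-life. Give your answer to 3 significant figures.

224 minutes

Over Δt = 947 − 445 = 502 minutes, the level fell by a factor of 270/57.1 ≈ 4.7285.
n = log₂(4.7285) ≈ 2.2414 half-lives, so t½ = 502/2.2414 ≈ 223.97 minutes.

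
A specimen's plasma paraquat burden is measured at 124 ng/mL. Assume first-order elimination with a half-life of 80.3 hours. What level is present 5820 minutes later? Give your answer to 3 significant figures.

53.7 ng/mL

Convert the elapsed time: 5820 minutes = 97 hours.
Number of half-lives: n = 97/80.3 ≈ 1.208.
Remaining = 124 × (1/2)^1.208 = 124 × 0.43288 ≈ 53.677 ng/mL.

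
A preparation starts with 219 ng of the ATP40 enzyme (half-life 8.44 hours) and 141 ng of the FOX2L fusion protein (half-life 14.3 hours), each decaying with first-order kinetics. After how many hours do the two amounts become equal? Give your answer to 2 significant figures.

Set 219·(1/2)^(t/8.44) = 141·(1/2)^(t/14.3).
Taking log₂: log₂(219/141) = t·(1/8.44 − 1/14.3).
log₂(1.5532) = 0.63524; 1/8.44 − 1/14.3 = 0.048553.
t = 0.63524 / 0.048553 ≈ 13.083 hours.

13 hours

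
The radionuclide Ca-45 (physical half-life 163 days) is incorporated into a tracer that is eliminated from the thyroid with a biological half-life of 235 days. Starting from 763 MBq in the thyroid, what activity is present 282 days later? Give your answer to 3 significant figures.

100 MBq

1/t_eff = 1/t_phys + 1/t_biol = 1/163 + 1/235 = 0.01039 per day.
t_eff = 163 × 235 / (163 + 235) ≈ 96.244 days.
Remaining = 763 × (1/2)^(282/96.244) = 763 × (1/2)^2.9301 ≈ 100.11 MBq.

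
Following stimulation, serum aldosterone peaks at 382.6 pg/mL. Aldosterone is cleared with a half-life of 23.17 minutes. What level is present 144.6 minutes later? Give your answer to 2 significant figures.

Number of half-lives: n = 144.6/23.17 ≈ 6.2408.
Remaining = 382.6 × (1/2)^6.2408 = 382.6 × 0.013223 ≈ 5.059 pg/mL.

5.1 pg/mL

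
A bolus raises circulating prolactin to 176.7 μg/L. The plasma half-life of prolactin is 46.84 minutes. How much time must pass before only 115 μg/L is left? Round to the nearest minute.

Fraction remaining = 115/176.7 ≈ 0.65082.
n = log₂(176.7/115) = ln(1.5365)/ln 2 ≈ 0.61967 half-lives.
t = n × t½ = 0.61967 × 46.84 ≈ 29.025 minutes.

29 minutes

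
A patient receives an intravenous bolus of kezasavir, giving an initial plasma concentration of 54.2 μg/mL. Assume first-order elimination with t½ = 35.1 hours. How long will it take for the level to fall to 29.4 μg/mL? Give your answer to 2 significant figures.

31 hours

Fraction remaining = 29.4/54.2 ≈ 0.54244.
n = log₂(54.2/29.4) = ln(1.8435)/ln 2 ≈ 0.88248 half-lives.
t = n × t½ = 0.88248 × 35.1 ≈ 30.975 hours.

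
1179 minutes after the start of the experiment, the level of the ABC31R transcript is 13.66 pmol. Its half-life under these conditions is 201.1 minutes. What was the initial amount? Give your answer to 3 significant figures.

Number of half-lives elapsed: n = 1179/201.1 ≈ 5.8628.
A₀ = A × 2^n = 13.66 × 2^5.8628 = 13.66 × 58.192 ≈ 794.91 pmol.

795 pmol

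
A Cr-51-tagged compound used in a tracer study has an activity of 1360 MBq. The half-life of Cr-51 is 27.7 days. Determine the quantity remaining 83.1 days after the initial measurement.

170 MBq

Elapsed time is 3 half-lives (83.1/27.7).
Each half-life halves the amount: 1360 × (1/2)^3 = 1360/8 = 170 MBq.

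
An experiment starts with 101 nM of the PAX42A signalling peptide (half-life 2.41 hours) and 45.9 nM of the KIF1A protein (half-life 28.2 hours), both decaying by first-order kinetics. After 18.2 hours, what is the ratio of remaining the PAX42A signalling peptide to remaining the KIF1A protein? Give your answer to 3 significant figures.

PAX42A signalling peptide: 101 × (1/2)^(18.2/2.41) = 101 × (1/2)^7.5519 ≈ 0.53825 nM.
KIF1A protein: 45.9 × (1/2)^(18.2/28.2) = 45.9 × (1/2)^0.64539 ≈ 29.345 nM.
Ratio ≈ 0.53825 / 29.345 ≈ 0.018342.

0.0183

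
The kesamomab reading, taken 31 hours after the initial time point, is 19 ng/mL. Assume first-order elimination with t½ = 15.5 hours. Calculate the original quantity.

76 ng/mL

Number of half-lives elapsed: n = 31/15.5 ≈ 2.
A₀ = A × 2^n = 19 × 2^2 = 19 × 4 ≈ 76 ng/mL.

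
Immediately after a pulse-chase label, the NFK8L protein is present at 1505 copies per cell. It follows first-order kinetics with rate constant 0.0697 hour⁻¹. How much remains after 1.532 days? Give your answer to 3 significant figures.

t½ = ln 2 / k = 0.69315 / 0.0697 ≈ 9.9447 hours.
Convert the elapsed time: 1.532 days = 36.768 hours.
Number of half-lives: n = 36.768/9.9447 ≈ 3.6972.
Remaining = 1505 × (1/2)^3.6972 = 1505 × 0.077094 ≈ 116.03 copies per cell.

116 copies per cell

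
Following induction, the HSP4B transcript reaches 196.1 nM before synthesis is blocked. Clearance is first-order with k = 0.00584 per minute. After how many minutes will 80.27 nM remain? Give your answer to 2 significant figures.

t½ = ln 2 / k = 0.69315 / 0.00584 ≈ 118.69 minutes.
Fraction remaining = 80.27/196.1 ≈ 0.40933.
n = log₂(196.1/80.27) = ln(2.443)/ln 2 ≈ 1.2887 half-lives.
t = n × t½ = 1.2887 × 118.69 ≈ 152.95 minutes.

150 minutes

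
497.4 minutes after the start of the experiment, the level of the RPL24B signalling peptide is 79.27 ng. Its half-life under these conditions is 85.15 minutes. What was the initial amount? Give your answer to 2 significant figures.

4500 ng

Number of half-lives elapsed: n = 497.4/85.15 ≈ 5.8415.
A₀ = A × 2^n = 79.27 × 2^5.8415 = 79.27 × 57.339 ≈ 4545.3 ng.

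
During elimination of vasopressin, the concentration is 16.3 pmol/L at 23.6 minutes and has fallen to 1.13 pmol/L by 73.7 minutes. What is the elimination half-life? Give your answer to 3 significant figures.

Over Δt = 73.7 − 23.6 = 50.1 minutes, the level fell by a factor of 16.3/1.13 ≈ 14.425.
n = log₂(14.425) ≈ 3.8505 half-lives, so t½ = 50.1/3.8505 ≈ 13.011 minutes.

13.0 minutes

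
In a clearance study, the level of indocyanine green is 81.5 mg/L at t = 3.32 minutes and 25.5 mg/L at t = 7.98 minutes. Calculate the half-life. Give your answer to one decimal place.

2.8 minutes

Over Δt = 7.98 − 3.32 = 4.66 minutes, the level fell by a factor of 81.5/25.5 ≈ 3.1961.
n = log₂(3.1961) ≈ 1.6763 half-lives, so t½ = 4.66/1.6763 ≈ 2.7799 minutes.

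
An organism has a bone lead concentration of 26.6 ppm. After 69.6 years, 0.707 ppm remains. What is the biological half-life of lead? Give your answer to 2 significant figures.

A/A₀ = 0.707/26.6 ≈ 0.026579.
n = log₂(37.624) ≈ 5.2336 half-lives elapsed in 69.6 years.
t½ = 69.6/5.2336 ≈ 13.299 years.

13 years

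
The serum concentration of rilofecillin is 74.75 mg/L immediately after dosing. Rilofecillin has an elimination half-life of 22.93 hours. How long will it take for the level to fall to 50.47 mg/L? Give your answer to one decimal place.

13.0 hours

Fraction remaining = 50.47/74.75 ≈ 0.67518.
n = log₂(74.75/50.47) = ln(1.4811)/ln 2 ≈ 0.56665 half-lives.
t = n × t½ = 0.56665 × 22.93 ≈ 12.993 hours.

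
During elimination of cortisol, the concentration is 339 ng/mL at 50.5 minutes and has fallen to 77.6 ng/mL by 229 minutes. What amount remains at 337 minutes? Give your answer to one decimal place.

31.8 ng/mL

Over Δt = 229 − 50.5 = 178.5 minutes, the level fell by a factor of 339/77.6 ≈ 4.3686.
n = log₂(4.3686) ≈ 2.1272 half-lives, so t½ = 178.5/2.1272 ≈ 83.915 minutes.
From t = 229 to t = 337: 77.6 × (1/2)^((337−229)/83.915) ≈ 31.8 ng/mL.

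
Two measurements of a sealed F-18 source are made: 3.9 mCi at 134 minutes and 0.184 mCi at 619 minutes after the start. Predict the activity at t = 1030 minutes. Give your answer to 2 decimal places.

Over Δt = 619 − 134 = 485 minutes, the level fell by a factor of 3.9/0.184 ≈ 21.196.
n = log₂(21.196) ≈ 4.4057 half-lives, so t½ = 485/4.4057 ≈ 110.08 minutes.
From t = 619 to t = 1030: 0.184 × (1/2)^((1030−619)/110.08) ≈ 0.013833 mCi.

0.01 mCi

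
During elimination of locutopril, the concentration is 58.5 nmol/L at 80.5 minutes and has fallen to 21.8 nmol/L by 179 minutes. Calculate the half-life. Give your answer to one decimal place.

69.2 minutes

Over Δt = 179 − 80.5 = 98.5 minutes, the level fell by a factor of 58.5/21.8 ≈ 2.6835.
n = log₂(2.6835) ≈ 1.4241 half-lives, so t½ = 98.5/1.4241 ≈ 69.166 minutes.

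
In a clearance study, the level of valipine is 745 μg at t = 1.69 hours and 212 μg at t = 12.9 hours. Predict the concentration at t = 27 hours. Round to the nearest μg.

44 μg

Over Δt = 12.9 − 1.69 = 11.21 hours, the level fell by a factor of 745/212 ≈ 3.5142.
n = log₂(3.5142) ≈ 1.8132 half-lives, so t½ = 11.21/1.8132 ≈ 6.1825 hours.
From t = 12.9 to t = 27: 212 × (1/2)^((27−12.9)/6.1825) ≈ 43.631 μg.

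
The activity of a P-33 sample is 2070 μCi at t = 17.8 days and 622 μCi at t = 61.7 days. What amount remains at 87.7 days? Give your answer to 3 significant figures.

305 μCi

Over Δt = 61.7 − 17.8 = 43.9 days, the level fell by a factor of 2070/622 ≈ 3.328.
n = log₂(3.328) ≈ 1.7346 half-lives, so t½ = 43.9/1.7346 ≈ 25.308 days.
From t = 61.7 to t = 87.7: 622 × (1/2)^((87.7−61.7)/25.308) ≈ 305.16 μCi.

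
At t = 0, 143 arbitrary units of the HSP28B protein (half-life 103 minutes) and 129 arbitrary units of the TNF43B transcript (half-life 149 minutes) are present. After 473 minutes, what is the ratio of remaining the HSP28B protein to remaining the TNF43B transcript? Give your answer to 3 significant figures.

HSP28B protein: 143 × (1/2)^(473/103) = 143 × (1/2)^4.5922 ≈ 5.9284 arbitrary units.
TNF43B transcript: 129 × (1/2)^(473/149) = 129 × (1/2)^3.1745 ≈ 14.288 arbitrary units.
Ratio ≈ 5.9284 / 14.288 ≈ 0.41492.

0.415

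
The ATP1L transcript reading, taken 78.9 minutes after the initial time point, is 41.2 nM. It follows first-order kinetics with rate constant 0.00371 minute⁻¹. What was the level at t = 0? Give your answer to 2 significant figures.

t½ = ln 2 / k = 0.69315 / 0.00371 ≈ 186.83 minutes.
Number of half-lives elapsed: n = 78.9/186.83 ≈ 0.4223.
A₀ = A × 2^n = 41.2 × 2^0.4223 = 41.2 × 1.3401 ≈ 55.211 nM.

55 nM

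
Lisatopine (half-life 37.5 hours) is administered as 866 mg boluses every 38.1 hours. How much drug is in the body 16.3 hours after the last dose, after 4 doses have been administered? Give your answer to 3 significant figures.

1190 mg

The 4 doses were given 130.6, 92.5, 54.4, 16.3 hours ago.
Total = 866·(1/2)^(130.6/37.5) + 866·(1/2)^(92.5/37.5) + 866·(1/2)^(54.4/37.5) + 866·(1/2)^(16.3/37.5)
      = 77.47 + 156.67 + 316.83 + 640.72 ≈ 1191.7 mg.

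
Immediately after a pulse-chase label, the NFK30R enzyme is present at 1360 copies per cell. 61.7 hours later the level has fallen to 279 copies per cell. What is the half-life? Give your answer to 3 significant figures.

27.0 hours

A/A₀ = 279/1360 ≈ 0.20515.
n = log₂(4.8746) ≈ 2.2853 half-lives elapsed in 61.7 hours.
t½ = 61.7/2.2853 ≈ 26.999 hours.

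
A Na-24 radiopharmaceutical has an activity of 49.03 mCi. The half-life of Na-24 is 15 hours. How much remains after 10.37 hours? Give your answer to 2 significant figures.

Number of half-lives: n = 10.37/15 ≈ 0.69133.
Remaining = 49.03 × (1/2)^0.69133 = 49.03 × 0.61928 ≈ 30.363 mCi.

30 mCi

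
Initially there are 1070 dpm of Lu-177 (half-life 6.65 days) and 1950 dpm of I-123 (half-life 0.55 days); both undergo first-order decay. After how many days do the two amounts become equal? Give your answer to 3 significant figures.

0.519 days

Set 1070·(1/2)^(t/6.65) = 1950·(1/2)^(t/0.55).
Taking log₂: log₂(1070/1950) = t·(1/6.65 − 1/0.55).
log₂(0.54872) = -0.86586; 1/6.65 − 1/0.55 = -1.6678.
t = -0.86586 / -1.6678 ≈ 0.51916 days.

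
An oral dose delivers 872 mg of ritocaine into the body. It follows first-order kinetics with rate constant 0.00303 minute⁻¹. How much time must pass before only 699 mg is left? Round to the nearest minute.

73 minutes

t½ = ln 2 / λ = 0.69315 / 0.00303 ≈ 228.76 minutes.
Fraction remaining = 699/872 ≈ 0.80161.
n = log₂(872/699) = ln(1.2475)/ln 2 ≈ 0.31904 half-lives.
t = n × t½ = 0.31904 × 228.76 ≈ 72.983 minutes.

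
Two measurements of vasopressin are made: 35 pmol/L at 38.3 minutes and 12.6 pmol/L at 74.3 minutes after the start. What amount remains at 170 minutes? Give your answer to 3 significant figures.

Over Δt = 74.3 − 38.3 = 36 minutes, the level fell by a factor of 35/12.6 ≈ 2.7778.
n = log₂(2.7778) ≈ 1.4739 half-lives, so t½ = 36/1.4739 ≈ 24.424 minutes.
From t = 74.3 to t = 170: 12.6 × (1/2)^((170−74.3)/24.424) ≈ 0.83344 pmol/L.

0.833 pmol/L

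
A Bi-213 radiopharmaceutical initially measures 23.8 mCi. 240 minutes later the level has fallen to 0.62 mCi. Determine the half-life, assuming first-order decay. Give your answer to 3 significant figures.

45.6 minutes

A/A₀ = 0.62/23.8 ≈ 0.02605.
n = log₂(38.387) ≈ 5.2625 half-lives elapsed in 240 minutes.
t½ = 240/5.2625 ≈ 45.605 minutes.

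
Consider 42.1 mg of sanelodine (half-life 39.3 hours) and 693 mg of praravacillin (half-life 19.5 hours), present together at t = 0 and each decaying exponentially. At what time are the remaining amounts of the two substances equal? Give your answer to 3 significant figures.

Set 42.1·(1/2)^(t/39.3) = 693·(1/2)^(t/19.5).
Taking log₂: log₂(42.1/693) = t·(1/39.3 − 1/19.5).
log₂(0.06075) = -4.041; 1/39.3 − 1/19.5 = -0.025837.
t = -4.041 / -0.025837 ≈ 156.4 hours.

156 hours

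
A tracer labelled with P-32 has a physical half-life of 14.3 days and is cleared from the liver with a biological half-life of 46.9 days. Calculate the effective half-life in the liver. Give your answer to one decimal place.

1/t_eff = 1/t_phys + 1/t_biol = 1/14.3 + 1/46.9 = 0.091252 per day.
t_eff = 14.3 × 46.9 / (14.3 + 46.9) ≈ 10.959 days.

11.0 days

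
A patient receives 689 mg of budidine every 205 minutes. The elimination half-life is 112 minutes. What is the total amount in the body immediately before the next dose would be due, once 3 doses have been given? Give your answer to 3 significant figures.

The 3 doses were given 615, 410, 205 minutes ago.
Total = 689·(1/2)^(615/112) + 689·(1/2)^(410/112) + 689·(1/2)^(205/112)
      = 15.319 + 54.48 + 193.74 ≈ 263.54 mg.

264 mg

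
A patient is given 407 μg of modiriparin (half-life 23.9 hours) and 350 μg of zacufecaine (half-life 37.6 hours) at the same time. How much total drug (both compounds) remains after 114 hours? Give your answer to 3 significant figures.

modiriparin: 407 × (1/2)^(114/23.9) = 407 × (1/2)^4.7699 ≈ 14.918 μg.
zacufecaine: 350 × (1/2)^(114/37.6) = 350 × (1/2)^3.0319 ≈ 42.793 μg.
Total = 14.918 + 42.793 ≈ 57.711 μg.

57.7 μg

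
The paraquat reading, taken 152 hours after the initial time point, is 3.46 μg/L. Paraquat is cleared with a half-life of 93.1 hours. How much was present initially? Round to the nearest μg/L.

11 μg/L

Number of half-lives elapsed: n = 152/93.1 ≈ 1.6327.
A₀ = A × 2^n = 3.46 × 2^1.6327 = 3.46 × 3.1008 ≈ 10.729 μg/L.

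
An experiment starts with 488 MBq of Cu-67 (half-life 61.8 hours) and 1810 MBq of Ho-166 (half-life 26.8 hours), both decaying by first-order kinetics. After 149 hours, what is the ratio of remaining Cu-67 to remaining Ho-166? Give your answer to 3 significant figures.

Cu-67: 488 × (1/2)^(149/61.8) = 488 × (1/2)^2.411 ≈ 91.756 MBq.
Ho-166: 1810 × (1/2)^(149/26.8) = 1810 × (1/2)^5.5597 ≈ 38.374 MBq.
Ratio ≈ 91.756 / 38.374 ≈ 2.3911.

2.39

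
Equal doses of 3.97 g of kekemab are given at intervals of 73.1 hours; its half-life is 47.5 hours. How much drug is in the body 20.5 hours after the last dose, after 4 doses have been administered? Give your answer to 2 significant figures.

4.4 g

The 4 doses were given 239.8, 166.7, 93.6, 20.5 hours ago.
Total = 3.97·(1/2)^(239.8/47.5) + 3.97·(1/2)^(166.7/47.5) + 3.97·(1/2)^(93.6/47.5) + 3.97·(1/2)^(20.5/47.5)
      = 0.11997 + 0.34861 + 1.013 + 2.9436 ≈ 4.4251 g.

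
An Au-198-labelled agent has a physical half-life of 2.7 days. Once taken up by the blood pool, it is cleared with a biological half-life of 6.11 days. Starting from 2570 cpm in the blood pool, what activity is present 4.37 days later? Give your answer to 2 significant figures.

510 cpm

1/t_eff = 1/t_phys + 1/t_biol = 1/2.7 + 1/6.11 = 0.53404 per day.
t_eff = 2.7 × 6.11 / (2.7 + 6.11) ≈ 1.8725 days.
Remaining = 2570 × (1/2)^(4.37/1.8725) = 2570 × (1/2)^2.3337 ≈ 509.81 cpm.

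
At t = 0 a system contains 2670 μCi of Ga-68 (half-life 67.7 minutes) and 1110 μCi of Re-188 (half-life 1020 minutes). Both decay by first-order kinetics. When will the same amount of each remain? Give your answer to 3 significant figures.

Set 2670·(1/2)^(t/67.7) = 1110·(1/2)^(t/1020).
Taking log₂: log₂(2670/1110) = t·(1/67.7 − 1/1020).
log₂(2.4054) = 1.2663; 1/67.7 − 1/1020 = 0.013791.
t = 1.2663 / 0.013791 ≈ 91.822 minutes.

91.8 minutes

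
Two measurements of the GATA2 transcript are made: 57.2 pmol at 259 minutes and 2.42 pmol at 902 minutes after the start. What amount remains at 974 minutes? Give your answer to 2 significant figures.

1.7 pmol

Over Δt = 902 − 259 = 643 minutes, the level fell by a factor of 57.2/2.42 ≈ 23.636.
n = log₂(23.636) ≈ 4.5629 half-lives, so t½ = 643/4.5629 ≈ 140.92 minutes.
From t = 902 to t = 974: 2.42 × (1/2)^((974−902)/140.92) ≈ 1.6983 pmol.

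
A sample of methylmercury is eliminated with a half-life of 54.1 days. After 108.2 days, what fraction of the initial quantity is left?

0.25

n = 108.2/54.1 ≈ 2 half-lives.
Fraction remaining = (1/2)^2 ≈ 0.25.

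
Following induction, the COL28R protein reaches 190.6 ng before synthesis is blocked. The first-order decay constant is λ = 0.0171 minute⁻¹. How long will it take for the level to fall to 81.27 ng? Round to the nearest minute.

50 minutes

t½ = ln 2 / λ = 0.69315 / 0.0171 ≈ 40.535 minutes.
Fraction remaining = 81.27/190.6 ≈ 0.42639.
n = log₂(190.6/81.27) = ln(2.3453)/ln 2 ≈ 1.2298 half-lives.
t = n × t½ = 1.2298 × 40.535 ≈ 49.848 minutes.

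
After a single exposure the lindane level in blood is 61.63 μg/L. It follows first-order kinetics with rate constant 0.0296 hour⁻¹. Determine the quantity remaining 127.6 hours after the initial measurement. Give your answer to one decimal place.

t½ = ln 2 / k = 0.69315 / 0.0296 ≈ 23.417 hours.
Number of half-lives: n = 127.6/23.417 ≈ 5.449.
Remaining = 61.63 × (1/2)^5.449 = 61.63 × 0.022892 ≈ 1.4108 μg/L.

1.4 μg/L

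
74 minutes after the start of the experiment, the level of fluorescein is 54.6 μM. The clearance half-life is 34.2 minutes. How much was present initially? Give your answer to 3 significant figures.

Number of half-lives elapsed: n = 74/34.2 ≈ 2.1637.
A₀ = A × 2^n = 54.6 × 2^2.1637 = 54.6 × 4.4808 ≈ 244.65 μM.

245 μM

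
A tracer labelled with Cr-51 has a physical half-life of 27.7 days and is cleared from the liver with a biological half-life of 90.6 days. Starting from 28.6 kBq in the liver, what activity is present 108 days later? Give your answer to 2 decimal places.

1/t_eff = 1/t_phys + 1/t_biol = 1/27.7 + 1/90.6 = 0.047139 per day.
t_eff = 27.7 × 90.6 / (27.7 + 90.6) ≈ 21.214 days.
Remaining = 28.6 × (1/2)^(108/21.214) = 28.6 × (1/2)^5.091 ≈ 0.83913 kBq.

0.84 kBq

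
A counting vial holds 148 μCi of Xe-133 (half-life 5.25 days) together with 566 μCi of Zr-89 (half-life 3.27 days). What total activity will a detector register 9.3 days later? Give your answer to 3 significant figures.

122 μCi

Xe-133: 148 × (1/2)^(9.3/5.25) = 148 × (1/2)^1.7714 ≈ 43.352 μCi.
Zr-89: 566 × (1/2)^(9.3/3.27) = 566 × (1/2)^2.844 ≈ 78.827 μCi.
Total = 43.352 + 78.827 ≈ 122.18 μCi.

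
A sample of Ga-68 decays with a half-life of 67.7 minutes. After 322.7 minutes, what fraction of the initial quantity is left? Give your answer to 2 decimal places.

0.04

n = 322.7/67.7 ≈ 4.7666 half-lives.
Fraction remaining = (1/2)^4.7666 ≈ 0.036737.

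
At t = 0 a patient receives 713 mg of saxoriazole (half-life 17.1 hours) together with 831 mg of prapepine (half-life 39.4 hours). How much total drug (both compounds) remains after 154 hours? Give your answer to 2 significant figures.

57 mg

saxoriazole: 713 × (1/2)^(154/17.1) = 713 × (1/2)^9.0058 ≈ 1.3869 mg.
prapepine: 831 × (1/2)^(154/39.4) = 831 × (1/2)^3.9086 ≈ 55.333 mg.
Total = 1.3869 + 55.333 ≈ 56.72 mg.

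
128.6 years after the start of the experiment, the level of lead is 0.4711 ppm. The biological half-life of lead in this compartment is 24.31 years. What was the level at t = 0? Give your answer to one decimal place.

18.4 ppm

Number of half-lives elapsed: n = 128.6/24.31 ≈ 5.29.
A₀ = A × 2^n = 0.4711 × 2^5.29 = 0.4711 × 39.125 ≈ 18.432 ppm.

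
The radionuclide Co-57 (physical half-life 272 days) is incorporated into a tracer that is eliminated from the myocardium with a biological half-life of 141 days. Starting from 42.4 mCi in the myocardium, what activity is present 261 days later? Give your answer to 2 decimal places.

1/t_eff = 1/t_phys + 1/t_biol = 1/272 + 1/141 = 0.010769 per day.
t_eff = 272 × 141 / (272 + 141) ≈ 92.862 days.
Remaining = 42.4 × (1/2)^(261/92.862) = 42.4 × (1/2)^2.8106 ≈ 6.0434 mCi.

6.04 mCi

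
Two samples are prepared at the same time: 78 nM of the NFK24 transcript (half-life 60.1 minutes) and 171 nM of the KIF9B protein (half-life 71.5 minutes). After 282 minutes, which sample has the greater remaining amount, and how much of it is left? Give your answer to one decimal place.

KIF9B protein, 11.1 nM

NFK24 transcript: 78 × (1/2)^4.6922 ≈ 3.0172 nM.
KIF9B protein: 171 × (1/2)^3.9441 ≈ 11.11 nM.
KIF9B protein has more remaining, at ≈ 11.11 nM.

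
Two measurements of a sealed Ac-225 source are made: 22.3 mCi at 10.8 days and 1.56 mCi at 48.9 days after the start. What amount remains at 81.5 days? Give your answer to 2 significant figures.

0.16 mCi

Over Δt = 48.9 − 10.8 = 38.1 days, the level fell by a factor of 22.3/1.56 ≈ 14.295.
n = log₂(14.295) ≈ 3.8374 half-lives, so t½ = 38.1/3.8374 ≈ 9.9285 days.
From t = 48.9 to t = 81.5: 1.56 × (1/2)^((81.5−48.9)/9.9285) ≈ 0.16021 mCi.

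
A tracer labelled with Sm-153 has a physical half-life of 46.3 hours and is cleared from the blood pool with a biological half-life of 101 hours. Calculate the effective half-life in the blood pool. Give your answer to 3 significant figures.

1/t_eff = 1/t_phys + 1/t_biol = 1/46.3 + 1/101 = 0.031499 per hour.
t_eff = 46.3 × 101 / (46.3 + 101) ≈ 31.747 hours.

31.7 hours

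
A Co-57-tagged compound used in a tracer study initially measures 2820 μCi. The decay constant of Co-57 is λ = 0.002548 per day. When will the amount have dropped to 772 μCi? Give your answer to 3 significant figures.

t½ = ln 2 / λ = 0.69315 / 0.002548 ≈ 272.04 days.
Fraction remaining = 772/2820 ≈ 0.27376.
n = log₂(2820/772) = ln(3.6528)/ln 2 ≈ 1.869 half-lives.
t = n × t½ = 1.869 × 272.04 ≈ 508.44 days.

508 days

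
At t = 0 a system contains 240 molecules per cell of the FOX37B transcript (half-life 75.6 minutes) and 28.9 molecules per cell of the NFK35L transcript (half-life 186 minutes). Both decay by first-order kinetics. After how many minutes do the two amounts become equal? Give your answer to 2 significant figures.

Set 240·(1/2)^(t/75.6) = 28.9·(1/2)^(t/186).
Taking log₂: log₂(240/28.9) = t·(1/75.6 − 1/186).
log₂(8.3045) = 3.0539; 1/75.6 − 1/186 = 0.0078512.
t = 3.0539 / 0.0078512 ≈ 388.97 minutes.

390 minutes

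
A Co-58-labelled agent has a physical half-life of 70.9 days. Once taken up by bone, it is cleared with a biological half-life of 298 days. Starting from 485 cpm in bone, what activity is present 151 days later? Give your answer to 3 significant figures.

1/t_eff = 1/t_phys + 1/t_biol = 1/70.9 + 1/298 = 0.01746 per day.
t_eff = 70.9 × 298 / (70.9 + 298) ≈ 57.274 days.
Remaining = 485 × (1/2)^(151/57.274) = 485 × (1/2)^2.6365 ≈ 77.998 cpm.

78.0 cpm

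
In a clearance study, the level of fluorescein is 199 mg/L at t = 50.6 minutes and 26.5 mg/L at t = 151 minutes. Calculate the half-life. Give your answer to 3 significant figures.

Over Δt = 151 − 50.6 = 100.4 minutes, the level fell by a factor of 199/26.5 ≈ 7.5094.
n = log₂(7.5094) ≈ 2.9087 half-lives, so t½ = 100.4/2.9087 ≈ 34.517 minutes.

34.5 minutes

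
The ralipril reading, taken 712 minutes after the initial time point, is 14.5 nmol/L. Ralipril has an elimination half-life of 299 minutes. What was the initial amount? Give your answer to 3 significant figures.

75.5 nmol/L

Number of half-lives elapsed: n = 712/299 ≈ 2.3813.
A₀ = A × 2^n = 14.5 × 2^2.3813 = 14.5 × 5.21 ≈ 75.544 nmol/L.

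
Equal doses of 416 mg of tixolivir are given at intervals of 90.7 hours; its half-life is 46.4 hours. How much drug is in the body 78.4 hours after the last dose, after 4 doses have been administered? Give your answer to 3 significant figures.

173 mg

The 4 doses were given 350.5, 259.8, 169.1, 78.4 hours ago.
Total = 416·(1/2)^(350.5/46.4) + 416·(1/2)^(259.8/46.4) + 416·(1/2)^(169.1/46.4) + 416·(1/2)^(78.4/46.4)
      = 2.2139 + 8.5819 + 33.268 + 128.96 ≈ 173.02 mg.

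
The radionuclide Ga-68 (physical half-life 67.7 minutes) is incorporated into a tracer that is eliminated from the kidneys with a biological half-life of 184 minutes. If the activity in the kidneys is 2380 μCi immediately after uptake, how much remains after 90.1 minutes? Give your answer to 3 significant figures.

1/t_eff = 1/t_phys + 1/t_biol = 1/67.7 + 1/184 = 0.020206 per minute.
t_eff = 67.7 × 184 / (67.7 + 184) ≈ 49.491 minutes.
Remaining = 2380 × (1/2)^(90.1/49.491) = 2380 × (1/2)^1.8205 ≈ 673.81 μCi.

674 μCi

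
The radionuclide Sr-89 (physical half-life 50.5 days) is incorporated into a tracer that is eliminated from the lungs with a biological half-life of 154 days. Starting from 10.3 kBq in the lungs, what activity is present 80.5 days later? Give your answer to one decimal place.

2.4 kBq

1/t_eff = 1/t_phys + 1/t_biol = 1/50.5 + 1/154 = 0.026295 per day.
t_eff = 50.5 × 154 / (50.5 + 154) ≈ 38.029 days.
Remaining = 10.3 × (1/2)^(80.5/38.029) = 10.3 × (1/2)^2.1168 ≈ 2.3748 kBq.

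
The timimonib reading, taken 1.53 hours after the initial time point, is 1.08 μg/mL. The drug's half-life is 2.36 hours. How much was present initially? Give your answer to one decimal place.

Number of half-lives elapsed: n = 1.53/2.36 ≈ 0.64831.
A₀ = A × 2^n = 1.08 × 2^0.64831 = 1.08 × 1.5673 ≈ 1.6927 μg/mL.

1.7 μg/mL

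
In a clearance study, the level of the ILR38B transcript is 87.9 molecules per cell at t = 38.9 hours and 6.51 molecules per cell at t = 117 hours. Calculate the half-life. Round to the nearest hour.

Over Δt = 117 − 38.9 = 78.1 hours, the level fell by a factor of 87.9/6.51 ≈ 13.502.
n = log₂(13.502) ≈ 3.7551 half-lives, so t½ = 78.1/3.7551 ≈ 20.798 hours.

21 hours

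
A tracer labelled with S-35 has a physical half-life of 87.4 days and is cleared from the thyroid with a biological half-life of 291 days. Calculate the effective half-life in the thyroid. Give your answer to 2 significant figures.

1/t_eff = 1/t_phys + 1/t_biol = 1/87.4 + 1/291 = 0.014878 per day.
t_eff = 87.4 × 291 / (87.4 + 291) ≈ 67.213 days.

67 days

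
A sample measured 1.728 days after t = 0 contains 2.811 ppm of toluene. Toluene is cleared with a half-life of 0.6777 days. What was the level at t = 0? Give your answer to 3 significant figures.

Number of half-lives elapsed: n = 1.728/0.6777 ≈ 2.5498.
A₀ = A × 2^n = 2.811 × 2^2.5498 = 2.811 × 5.8555 ≈ 16.46 ppm.

16.5 ppm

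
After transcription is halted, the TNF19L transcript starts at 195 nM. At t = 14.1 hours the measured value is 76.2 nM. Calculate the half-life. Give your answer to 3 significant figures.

10.4 hours

A/A₀ = 76.2/195 ≈ 0.39077.
n = log₂(2.5591) ≈ 1.3556 half-lives elapsed in 14.1 hours.
t½ = 14.1/1.3556 ≈ 10.401 hours.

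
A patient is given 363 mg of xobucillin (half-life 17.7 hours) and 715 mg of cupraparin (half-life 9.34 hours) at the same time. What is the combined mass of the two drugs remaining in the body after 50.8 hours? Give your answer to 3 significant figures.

66.1 mg

xobucillin: 363 × (1/2)^(50.8/17.7) = 363 × (1/2)^2.8701 ≈ 49.652 mg.
cupraparin: 715 × (1/2)^(50.8/9.34) = 715 × (1/2)^5.439 ≈ 16.482 mg.
Total = 49.652 + 16.482 ≈ 66.134 mg.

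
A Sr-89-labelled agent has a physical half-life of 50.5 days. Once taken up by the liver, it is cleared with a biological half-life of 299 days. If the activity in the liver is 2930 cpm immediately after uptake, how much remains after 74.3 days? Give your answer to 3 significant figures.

1/t_eff = 1/t_phys + 1/t_biol = 1/50.5 + 1/299 = 0.023146 per day.
t_eff = 50.5 × 299 / (50.5 + 299) ≈ 43.203 days.
Remaining = 2930 × (1/2)^(74.3/43.203) = 2930 × (1/2)^1.7198 ≈ 889.53 cpm.

890 cpm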